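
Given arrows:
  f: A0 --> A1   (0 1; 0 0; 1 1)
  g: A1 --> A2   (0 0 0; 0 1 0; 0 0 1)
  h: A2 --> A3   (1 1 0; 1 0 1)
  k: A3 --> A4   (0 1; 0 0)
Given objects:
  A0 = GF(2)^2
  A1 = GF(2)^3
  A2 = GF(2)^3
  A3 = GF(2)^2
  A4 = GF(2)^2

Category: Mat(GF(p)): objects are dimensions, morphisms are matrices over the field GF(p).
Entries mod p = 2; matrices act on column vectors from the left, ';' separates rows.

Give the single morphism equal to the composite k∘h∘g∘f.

Answer: (1 1; 0 0)

Work:
  e0=⟨1,0⟩ f-->⟨0,0,1⟩ g-->⟨0,0,1⟩ h-->⟨0,1⟩ k-->⟨1,0⟩
  e1=⟨0,1⟩ f-->⟨1,0,1⟩ g-->⟨0,0,1⟩ h-->⟨0,1⟩ k-->⟨1,0⟩
composite: (1 1; 0 0)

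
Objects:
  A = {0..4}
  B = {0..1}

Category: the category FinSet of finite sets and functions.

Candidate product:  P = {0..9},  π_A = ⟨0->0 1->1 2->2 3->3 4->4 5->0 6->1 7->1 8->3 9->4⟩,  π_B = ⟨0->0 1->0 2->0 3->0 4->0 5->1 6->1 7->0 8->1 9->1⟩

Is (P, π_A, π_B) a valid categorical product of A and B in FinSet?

|A|·|B| = 5·2 = 10;  |P| = 10
Check the pairing map k ↦ (π_A(k), π_B(k)):
  0 -> (0,0)
  1 -> (1,0)
  2 -> (2,0)
  3 -> (3,0)
  4 -> (4,0)
  5 -> (0,1)
  6 -> (1,1)
  7 -> (1,0)  ✗ repeats pair of k=1
  8 -> (3,1)
  9 -> (4,1)
distinct pairs in image: 9 / 10 needed
  → (1,0) hit at k=1 and k=7

Answer: NOT A VALID PRODUCT — duplicate pair at indices 1,7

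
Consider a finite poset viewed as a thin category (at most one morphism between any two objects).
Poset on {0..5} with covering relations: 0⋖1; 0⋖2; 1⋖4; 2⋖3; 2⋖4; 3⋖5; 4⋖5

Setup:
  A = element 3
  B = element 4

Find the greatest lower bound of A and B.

Answer: A∧B = 2

Work:
Lower bounds of A=3 and B=4: {0,2}
  0 <= 2
  2 <= 2
glb = 2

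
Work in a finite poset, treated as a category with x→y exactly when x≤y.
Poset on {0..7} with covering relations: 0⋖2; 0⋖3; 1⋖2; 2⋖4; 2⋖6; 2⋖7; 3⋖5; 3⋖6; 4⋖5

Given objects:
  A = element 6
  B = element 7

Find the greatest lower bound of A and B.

Common predecessors of 6,7: {0,1,2}
  0 ⊑ 2
  1 ⊑ 2
  2 ⊑ 2
glb = 2

Answer: A∧B = 2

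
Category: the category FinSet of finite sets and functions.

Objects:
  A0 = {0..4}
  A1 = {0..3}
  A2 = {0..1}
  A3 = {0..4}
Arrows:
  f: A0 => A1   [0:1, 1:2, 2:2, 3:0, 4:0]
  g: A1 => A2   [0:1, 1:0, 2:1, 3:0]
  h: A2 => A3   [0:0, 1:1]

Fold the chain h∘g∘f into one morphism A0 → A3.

  0 f=>1 g=>0 h=>0
  1 f=>2 g=>1 h=>1
  2 f=>2 g=>1 h=>1
  3 f=>0 g=>1 h=>1
  4 f=>0 g=>1 h=>1
result: [0:0, 1:1, 2:1, 3:1, 4:1]

Answer: [0:0, 1:1, 2:1, 3:1, 4:1]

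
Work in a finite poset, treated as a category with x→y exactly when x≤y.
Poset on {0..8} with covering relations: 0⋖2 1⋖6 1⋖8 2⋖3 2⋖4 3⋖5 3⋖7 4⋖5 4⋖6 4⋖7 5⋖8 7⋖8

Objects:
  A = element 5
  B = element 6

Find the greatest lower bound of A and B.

Lower bounds of A=5 and B=6: {0,2,4}
  0 ≤ 4
  2 ≤ 4
  4 ≤ 4
glb = 4

Answer: A∧B = 4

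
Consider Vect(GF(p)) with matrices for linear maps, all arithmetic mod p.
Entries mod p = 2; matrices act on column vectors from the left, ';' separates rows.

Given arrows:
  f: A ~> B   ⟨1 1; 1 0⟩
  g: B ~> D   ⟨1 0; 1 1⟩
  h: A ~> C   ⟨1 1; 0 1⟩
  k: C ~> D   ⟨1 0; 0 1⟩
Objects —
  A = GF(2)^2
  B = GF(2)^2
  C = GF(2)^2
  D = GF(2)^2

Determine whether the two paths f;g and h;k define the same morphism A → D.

1) trace f;g:
  e0=⟨1,0⟩ f~>⟨1,1⟩ g~>⟨1,0⟩
  e1=⟨0,1⟩ f~>⟨1,0⟩ g~>⟨1,1⟩
  result₁ = ⟨1 1; 0 1⟩
2) trace h;k:
  e0=⟨1,0⟩ h~>⟨1,0⟩ k~>⟨1,0⟩
  e1=⟨0,1⟩ h~>⟨1,1⟩ k~>⟨1,1⟩
  result₂ = ⟨1 1; 0 1⟩
Equal? same morphism ✓

Answer: COMMUTES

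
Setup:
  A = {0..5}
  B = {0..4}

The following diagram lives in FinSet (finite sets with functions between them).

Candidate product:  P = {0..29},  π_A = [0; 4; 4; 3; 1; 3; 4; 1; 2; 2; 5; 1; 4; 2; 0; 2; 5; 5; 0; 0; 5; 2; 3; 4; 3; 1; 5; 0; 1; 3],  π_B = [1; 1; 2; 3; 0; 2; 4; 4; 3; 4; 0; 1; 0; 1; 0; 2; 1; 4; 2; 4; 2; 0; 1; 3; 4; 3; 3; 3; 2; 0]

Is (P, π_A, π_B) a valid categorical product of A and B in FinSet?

|A|·|B| = 6·5 = 30;  |P| = 30
Check the pairing map k ↦ (π_A(k), π_B(k)):
  0 ↦ (0,1)
  1 ↦ (4,1)
  2 ↦ (4,2)
  3 ↦ (3,3)
  4 ↦ (1,0)
  5 ↦ (3,2)
  6 ↦ (4,4)
  7 ↦ (1,4)
  8 ↦ (2,3)
  9 ↦ (2,4)
  10 ↦ (5,0)
  11 ↦ (1,1)
  12 ↦ (4,0)
  13 ↦ (2,1)
  14 ↦ (0,0)
  15 ↦ (2,2)
  16 ↦ (5,1)
  17 ↦ (5,4)
  18 ↦ (0,2)
  19 ↦ (0,4)
  20 ↦ (5,2)
  21 ↦ (2,0)
  22 ↦ (3,1)
  23 ↦ (4,3)
  24 ↦ (3,4)
  25 ↦ (1,3)
  26 ↦ (5,3)
  27 ↦ (0,3)
  28 ↦ (1,2)
  29 ↦ (3,0)
distinct pairs in image: 30 / 30 needed
  → bijection onto A×B; projections well-typed.

Answer: VALID PRODUCT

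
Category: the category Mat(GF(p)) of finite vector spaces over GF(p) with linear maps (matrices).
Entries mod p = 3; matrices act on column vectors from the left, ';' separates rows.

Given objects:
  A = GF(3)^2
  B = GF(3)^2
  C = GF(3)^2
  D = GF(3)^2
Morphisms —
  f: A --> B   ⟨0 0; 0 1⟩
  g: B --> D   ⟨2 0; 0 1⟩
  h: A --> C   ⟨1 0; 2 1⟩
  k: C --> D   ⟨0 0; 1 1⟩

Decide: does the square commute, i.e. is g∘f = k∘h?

Along f;g (path 1):
  e0=(1,0) f-->(0,0) g-->(0,0)
  e1=(0,1) f-->(0,1) g-->(0,1)
  ⟦path⟧₁ = ⟨0 0; 0 1⟩
Along h;k (path 2):
  e0=(1,0) h-->(1,2) k-->(0,0)
  e1=(0,1) h-->(0,1) k-->(0,1)
  ⟦path⟧₂ = ⟨0 0; 0 1⟩
Equal? equal; square commutes

Answer: COMMUTES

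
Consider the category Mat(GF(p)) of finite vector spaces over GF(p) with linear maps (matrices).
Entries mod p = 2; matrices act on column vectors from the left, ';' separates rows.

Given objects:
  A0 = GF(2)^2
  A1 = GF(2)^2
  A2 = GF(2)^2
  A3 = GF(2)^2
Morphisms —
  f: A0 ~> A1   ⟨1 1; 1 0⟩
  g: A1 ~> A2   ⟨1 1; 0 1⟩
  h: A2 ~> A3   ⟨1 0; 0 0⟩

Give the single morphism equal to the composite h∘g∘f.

Answer: ⟨0 1; 0 0⟩

Trace:
  e0=(1,0) f~>(1,1) g~>(0,1) h~>(0,0)
  e1=(0,1) f~>(1,0) g~>(1,0) h~>(1,0)
result: ⟨0 1; 0 0⟩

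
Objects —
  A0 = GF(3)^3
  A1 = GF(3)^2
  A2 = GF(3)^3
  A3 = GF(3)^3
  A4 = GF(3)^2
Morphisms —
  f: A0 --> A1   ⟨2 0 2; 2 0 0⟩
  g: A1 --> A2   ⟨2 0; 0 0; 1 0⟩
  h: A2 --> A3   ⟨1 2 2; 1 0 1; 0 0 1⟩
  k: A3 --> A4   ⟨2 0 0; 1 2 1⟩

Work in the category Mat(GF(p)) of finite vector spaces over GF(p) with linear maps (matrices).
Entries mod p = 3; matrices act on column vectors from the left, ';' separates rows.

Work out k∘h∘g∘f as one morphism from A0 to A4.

Answer: ⟨1 0 1; 1 0 1⟩

Derivation:
  e0=⟨1,0,0⟩ f-->⟨2,2⟩ g-->⟨1,0,2⟩ h-->⟨2,0,2⟩ k-->⟨1,1⟩
  e1=⟨0,1,0⟩ f-->⟨0,0⟩ g-->⟨0,0,0⟩ h-->⟨0,0,0⟩ k-->⟨0,0⟩
  e2=⟨0,0,1⟩ f-->⟨2,0⟩ g-->⟨1,0,2⟩ h-->⟨2,0,2⟩ k-->⟨1,1⟩
result: ⟨1 0 1; 1 0 1⟩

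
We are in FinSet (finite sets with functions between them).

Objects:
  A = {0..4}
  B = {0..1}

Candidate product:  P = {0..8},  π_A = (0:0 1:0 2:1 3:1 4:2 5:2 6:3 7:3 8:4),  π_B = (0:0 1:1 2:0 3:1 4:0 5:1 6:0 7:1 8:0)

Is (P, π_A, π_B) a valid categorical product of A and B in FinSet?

|A|·|B| = 5·2 = 10;  |P| = 9
  → cardinalities differ; no bijection possible.

Answer: NOT A VALID PRODUCT — |P|=9 ≠ |A|·|B|=10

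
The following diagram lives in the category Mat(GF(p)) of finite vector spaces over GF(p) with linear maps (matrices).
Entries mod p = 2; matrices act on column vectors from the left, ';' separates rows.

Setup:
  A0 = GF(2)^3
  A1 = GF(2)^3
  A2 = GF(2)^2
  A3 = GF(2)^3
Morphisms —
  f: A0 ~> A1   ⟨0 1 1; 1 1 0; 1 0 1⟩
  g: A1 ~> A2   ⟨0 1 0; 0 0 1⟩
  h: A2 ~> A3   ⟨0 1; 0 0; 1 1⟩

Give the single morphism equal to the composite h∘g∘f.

Answer: ⟨1 0 1; 0 0 0; 0 1 1⟩

Trace:
  e0=[1,0,0] f~>[0,1,1] g~>[1,1] h~>[1,0,0]
  e1=[0,1,0] f~>[1,1,0] g~>[1,0] h~>[0,0,1]
  e2=[0,0,1] f~>[1,0,1] g~>[0,1] h~>[1,0,1]
result: ⟨1 0 1; 0 0 0; 0 1 1⟩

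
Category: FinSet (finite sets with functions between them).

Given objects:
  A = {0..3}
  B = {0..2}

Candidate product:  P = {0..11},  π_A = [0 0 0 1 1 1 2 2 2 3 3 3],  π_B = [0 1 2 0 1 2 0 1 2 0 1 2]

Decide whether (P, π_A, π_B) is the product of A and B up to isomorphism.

Answer: VALID PRODUCT

Derivation:
|A|·|B| = 4·3 = 12;  |P| = 12
Check the pairing map k ↦ (π_A(k), π_B(k)):
  0 -> (0,0)
  1 -> (0,1)
  2 -> (0,2)
  3 -> (1,0)
  4 -> (1,1)
  5 -> (1,2)
  6 -> (2,0)
  7 -> (2,1)
  8 -> (2,2)
  9 -> (3,0)
  10 -> (3,1)
  11 -> (3,2)
distinct pairs in image: 12 / 12 needed
  → bijection onto A×B; projections well-typed.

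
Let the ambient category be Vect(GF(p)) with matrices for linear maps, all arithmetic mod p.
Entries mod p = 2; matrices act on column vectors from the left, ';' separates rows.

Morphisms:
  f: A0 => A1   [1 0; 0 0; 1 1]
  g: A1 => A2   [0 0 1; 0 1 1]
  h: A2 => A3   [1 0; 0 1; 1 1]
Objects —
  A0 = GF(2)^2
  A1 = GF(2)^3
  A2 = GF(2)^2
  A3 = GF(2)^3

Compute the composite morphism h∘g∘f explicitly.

Answer: [1 1; 1 1; 0 0]

Derivation:
  e0=(1,0) f=>(1,0,1) g=>(1,1) h=>(1,1,0)
  e1=(0,1) f=>(0,0,1) g=>(1,1) h=>(1,1,0)
result: [1 1; 1 1; 0 0]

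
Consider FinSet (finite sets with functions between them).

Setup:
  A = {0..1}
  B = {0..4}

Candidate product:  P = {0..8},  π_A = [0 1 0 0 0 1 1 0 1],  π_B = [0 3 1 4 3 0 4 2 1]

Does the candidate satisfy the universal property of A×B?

Answer: NOT A VALID PRODUCT — |P|=9 ≠ |A|·|B|=10

Work:
|A|·|B| = 2·5 = 10;  |P| = 9
  → cardinalities differ; no bijection possible.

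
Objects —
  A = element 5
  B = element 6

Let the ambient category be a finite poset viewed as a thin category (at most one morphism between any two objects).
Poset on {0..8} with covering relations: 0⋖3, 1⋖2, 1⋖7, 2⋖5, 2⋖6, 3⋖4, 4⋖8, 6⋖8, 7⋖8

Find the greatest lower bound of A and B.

Answer: A∧B = 2

Trace:
Common predecessors of 5,6: {1,2}
  1 ≤ 2
  2 ≤ 2
glb = 2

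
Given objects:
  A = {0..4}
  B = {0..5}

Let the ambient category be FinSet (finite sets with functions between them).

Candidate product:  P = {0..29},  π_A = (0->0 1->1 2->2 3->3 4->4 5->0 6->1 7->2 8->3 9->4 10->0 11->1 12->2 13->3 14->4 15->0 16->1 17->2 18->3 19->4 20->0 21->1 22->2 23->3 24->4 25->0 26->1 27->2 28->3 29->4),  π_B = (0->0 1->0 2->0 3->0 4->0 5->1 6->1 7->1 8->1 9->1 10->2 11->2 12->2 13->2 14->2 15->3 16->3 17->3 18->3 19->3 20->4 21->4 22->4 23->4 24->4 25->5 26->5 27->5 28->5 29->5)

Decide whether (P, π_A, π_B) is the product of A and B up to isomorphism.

Answer: VALID PRODUCT

Work:
|A|·|B| = 5·6 = 30;  |P| = 30
Check the pairing map k ↦ (π_A(k), π_B(k)):
  0 -> (0,0)
  1 -> (1,0)
  2 -> (2,0)
  3 -> (3,0)
  4 -> (4,0)
  5 -> (0,1)
  6 -> (1,1)
  7 -> (2,1)
  8 -> (3,1)
  9 -> (4,1)
  10 -> (0,2)
  11 -> (1,2)
  12 -> (2,2)
  13 -> (3,2)
  14 -> (4,2)
  15 -> (0,3)
  16 -> (1,3)
  17 -> (2,3)
  18 -> (3,3)
  19 -> (4,3)
  20 -> (0,4)
  21 -> (1,4)
  22 -> (2,4)
  23 -> (3,4)
  24 -> (4,4)
  25 -> (0,5)
  26 -> (1,5)
  27 -> (2,5)
  28 -> (3,5)
  29 -> (4,5)
distinct pairs in image: 30 / 30 needed
  → bijection onto A×B; projections well-typed.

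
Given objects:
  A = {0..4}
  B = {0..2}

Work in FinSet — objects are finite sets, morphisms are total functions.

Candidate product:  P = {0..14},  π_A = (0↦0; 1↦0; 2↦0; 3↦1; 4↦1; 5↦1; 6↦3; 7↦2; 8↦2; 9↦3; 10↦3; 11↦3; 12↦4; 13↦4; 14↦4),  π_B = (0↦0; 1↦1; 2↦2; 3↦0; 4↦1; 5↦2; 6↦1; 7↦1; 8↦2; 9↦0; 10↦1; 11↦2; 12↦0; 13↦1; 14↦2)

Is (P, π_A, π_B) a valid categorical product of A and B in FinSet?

Answer: NOT A VALID PRODUCT — duplicate pair at indices 10,6

Derivation:
|A|·|B| = 5·3 = 15;  |P| = 15
Check the pairing map k ↦ (π_A(k), π_B(k)):
  0 ↦ (0,0)
  1 ↦ (0,1)
  2 ↦ (0,2)
  3 ↦ (1,0)
  4 ↦ (1,1)
  5 ↦ (1,2)
  6 ↦ (3,1)
  7 ↦ (2,1)
  8 ↦ (2,2)
  9 ↦ (3,0)
  10 ↦ (3,1)  ✗ repeats pair of k=6
  11 ↦ (3,2)
  12 ↦ (4,0)
  13 ↦ (4,1)
  14 ↦ (4,2)
distinct pairs in image: 14 / 15 needed
  → (3,1) hit at k=6 and k=10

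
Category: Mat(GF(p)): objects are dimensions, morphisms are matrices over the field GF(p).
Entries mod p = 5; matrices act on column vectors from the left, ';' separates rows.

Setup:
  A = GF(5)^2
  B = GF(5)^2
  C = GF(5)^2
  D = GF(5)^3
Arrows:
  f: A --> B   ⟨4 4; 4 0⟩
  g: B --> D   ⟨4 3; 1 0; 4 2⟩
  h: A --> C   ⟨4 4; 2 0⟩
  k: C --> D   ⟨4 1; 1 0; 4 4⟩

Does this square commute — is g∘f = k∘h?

Answer: COMMUTES

Trace:
Along f;g (path 1):
  e0=[1,0] f-->[4,4] g-->[3,4,4]
  e1=[0,1] f-->[4,0] g-->[1,4,1]
  composite₁ = ⟨3 1; 4 4; 4 1⟩
Along h;k (path 2):
  e0=[1,0] h-->[4,2] k-->[3,4,4]
  e1=[0,1] h-->[4,0] k-->[1,4,1]
  composite₂ = ⟨3 1; 4 4; 4 1⟩
Equal? YES — commutes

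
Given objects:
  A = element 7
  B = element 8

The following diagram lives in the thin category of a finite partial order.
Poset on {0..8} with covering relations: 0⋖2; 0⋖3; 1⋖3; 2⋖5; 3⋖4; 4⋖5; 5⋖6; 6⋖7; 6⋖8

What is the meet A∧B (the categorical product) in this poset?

Lower bounds of A=7 and B=8: {0,1,2,3,4,5,6}
  0 ≤ 6
  1 ≤ 6
  2 ≤ 6
  3 ≤ 6
  4 ≤ 6
  5 ≤ 6
  6 ≤ 6
glb = 6

Answer: A∧B = 6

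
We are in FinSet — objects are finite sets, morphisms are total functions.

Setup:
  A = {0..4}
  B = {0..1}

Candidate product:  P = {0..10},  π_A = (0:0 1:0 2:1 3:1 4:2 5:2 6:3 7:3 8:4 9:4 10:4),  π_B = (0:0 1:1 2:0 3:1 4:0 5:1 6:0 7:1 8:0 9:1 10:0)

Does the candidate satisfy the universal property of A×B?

|A|·|B| = 5·2 = 10;  |P| = 11
  → cardinalities differ; no bijection possible.

Answer: NOT A VALID PRODUCT — |P|=11 ≠ |A|·|B|=10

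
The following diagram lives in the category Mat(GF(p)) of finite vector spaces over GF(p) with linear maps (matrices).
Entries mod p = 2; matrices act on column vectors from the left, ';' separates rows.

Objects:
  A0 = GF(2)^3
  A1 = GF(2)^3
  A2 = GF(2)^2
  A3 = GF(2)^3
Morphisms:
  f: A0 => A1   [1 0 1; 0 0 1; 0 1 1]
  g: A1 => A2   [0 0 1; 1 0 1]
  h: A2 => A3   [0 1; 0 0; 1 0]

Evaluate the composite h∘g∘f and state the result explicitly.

  e0=[1,0,0] f=>[1,0,0] g=>[0,1] h=>[1,0,0]
  e1=[0,1,0] f=>[0,0,1] g=>[1,1] h=>[1,0,1]
  e2=[0,0,1] f=>[1,1,1] g=>[1,0] h=>[0,0,1]
result: [1 1 0; 0 0 0; 0 1 1]

Answer: [1 1 0; 0 0 0; 0 1 1]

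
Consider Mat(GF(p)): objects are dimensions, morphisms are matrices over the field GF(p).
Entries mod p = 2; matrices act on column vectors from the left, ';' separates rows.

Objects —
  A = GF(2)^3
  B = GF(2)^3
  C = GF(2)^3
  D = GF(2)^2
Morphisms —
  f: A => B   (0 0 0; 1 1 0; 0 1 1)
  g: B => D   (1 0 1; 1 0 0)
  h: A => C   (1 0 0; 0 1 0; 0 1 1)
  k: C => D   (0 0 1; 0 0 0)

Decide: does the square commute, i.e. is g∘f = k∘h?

Answer: COMMUTES

Derivation:
Path 1 = f;g:
  e0=[1,0,0] f=>[0,1,0] g=>[0,0]
  e1=[0,1,0] f=>[0,1,1] g=>[1,0]
  e2=[0,0,1] f=>[0,0,1] g=>[1,0]
  ⟦path⟧₁ = (0 1 1; 0 0 0)
Path 2 = h;k:
  e0=[1,0,0] h=>[1,0,0] k=>[0,0]
  e1=[0,1,0] h=>[0,1,1] k=>[1,0]
  e2=[0,0,1] h=>[0,0,1] k=>[1,0]
  ⟦path⟧₂ = (0 1 1; 0 0 0)
Equal? same morphism ✓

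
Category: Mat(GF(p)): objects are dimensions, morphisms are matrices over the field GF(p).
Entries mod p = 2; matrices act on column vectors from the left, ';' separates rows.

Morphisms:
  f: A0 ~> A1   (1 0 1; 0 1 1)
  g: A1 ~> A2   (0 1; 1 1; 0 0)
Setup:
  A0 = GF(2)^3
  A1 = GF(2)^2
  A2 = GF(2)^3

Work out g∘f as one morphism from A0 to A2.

  e0=[1,0,0] f~>[1,0] g~>[0,1,0]
  e1=[0,1,0] f~>[0,1] g~>[1,1,0]
  e2=[0,0,1] f~>[1,1] g~>[1,0,0]
result: (0 1 1; 1 1 0; 0 0 0)

Answer: (0 1 1; 1 1 0; 0 0 0)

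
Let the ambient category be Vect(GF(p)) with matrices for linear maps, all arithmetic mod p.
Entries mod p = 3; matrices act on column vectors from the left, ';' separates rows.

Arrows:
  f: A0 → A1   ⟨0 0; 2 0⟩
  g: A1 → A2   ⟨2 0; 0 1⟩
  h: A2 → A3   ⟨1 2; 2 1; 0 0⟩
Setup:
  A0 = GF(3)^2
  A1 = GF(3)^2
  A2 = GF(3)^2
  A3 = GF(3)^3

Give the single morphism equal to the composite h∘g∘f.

Answer: ⟨1 0; 2 0; 0 0⟩

Derivation:
  e0=⟨1,0⟩ f→⟨0,2⟩ g→⟨0,2⟩ h→⟨1,2,0⟩
  e1=⟨0,1⟩ f→⟨0,0⟩ g→⟨0,0⟩ h→⟨0,0,0⟩
composite: ⟨1 0; 2 0; 0 0⟩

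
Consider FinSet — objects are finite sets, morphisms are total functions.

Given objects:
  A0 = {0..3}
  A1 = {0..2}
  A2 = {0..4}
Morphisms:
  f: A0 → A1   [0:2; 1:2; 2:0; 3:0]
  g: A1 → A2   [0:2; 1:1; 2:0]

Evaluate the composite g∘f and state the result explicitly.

  0 f→2 g→0
  1 f→2 g→0
  2 f→0 g→2
  3 f→0 g→2
result: [0:0; 1:0; 2:2; 3:2]

Answer: [0:0; 1:0; 2:2; 3:2]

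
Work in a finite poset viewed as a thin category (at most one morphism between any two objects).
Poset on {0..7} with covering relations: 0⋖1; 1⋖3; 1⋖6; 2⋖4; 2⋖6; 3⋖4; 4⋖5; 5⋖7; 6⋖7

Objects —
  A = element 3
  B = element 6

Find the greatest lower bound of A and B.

Answer: A∧B = 1

Trace:
Common predecessors of 3,6: {0,1}
  0 ⊑ 1
  1 ⊑ 1
glb = 1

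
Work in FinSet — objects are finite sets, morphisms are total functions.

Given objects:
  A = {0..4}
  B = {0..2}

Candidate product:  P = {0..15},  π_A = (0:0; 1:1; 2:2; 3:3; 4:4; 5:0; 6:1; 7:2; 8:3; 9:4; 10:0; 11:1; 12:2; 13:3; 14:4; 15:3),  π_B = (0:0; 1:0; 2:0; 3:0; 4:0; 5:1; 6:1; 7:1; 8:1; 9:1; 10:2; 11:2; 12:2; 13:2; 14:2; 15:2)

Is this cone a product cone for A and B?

|A|·|B| = 5·3 = 15;  |P| = 16
  → cardinalities differ; no bijection possible.

Answer: NOT A VALID PRODUCT — |P|=16 ≠ |A|·|B|=15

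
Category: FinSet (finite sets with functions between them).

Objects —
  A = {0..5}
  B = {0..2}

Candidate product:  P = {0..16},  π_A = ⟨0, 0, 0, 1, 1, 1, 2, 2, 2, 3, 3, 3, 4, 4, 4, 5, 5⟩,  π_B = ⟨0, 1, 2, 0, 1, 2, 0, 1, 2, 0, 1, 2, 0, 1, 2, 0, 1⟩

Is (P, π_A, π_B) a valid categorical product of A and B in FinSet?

Answer: NOT A VALID PRODUCT — |P|=17 ≠ |A|·|B|=18

Work:
|A|·|B| = 6·3 = 18;  |P| = 17
  → cardinalities differ; no bijection possible.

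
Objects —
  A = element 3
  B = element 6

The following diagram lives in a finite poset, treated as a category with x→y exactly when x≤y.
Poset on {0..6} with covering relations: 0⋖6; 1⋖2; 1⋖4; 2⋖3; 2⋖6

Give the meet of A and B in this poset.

{x : x⊑A ∧ x⊑B} = {1,2}  (A=3, B=6)
  1 ⊑ 2
  2 ⊑ 2
glb = 2

Answer: A∧B = 2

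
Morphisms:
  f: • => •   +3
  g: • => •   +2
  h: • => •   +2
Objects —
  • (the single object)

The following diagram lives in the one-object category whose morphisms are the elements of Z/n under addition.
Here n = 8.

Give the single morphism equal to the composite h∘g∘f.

Answer: +7

Trace:
  0 +3≡3 +2≡5 +2≡7  (mod 8)
composite: +7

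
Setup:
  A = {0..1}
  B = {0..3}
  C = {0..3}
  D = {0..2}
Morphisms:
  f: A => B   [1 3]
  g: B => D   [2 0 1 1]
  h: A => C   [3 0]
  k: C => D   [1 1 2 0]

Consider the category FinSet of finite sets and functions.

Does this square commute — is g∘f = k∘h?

Path 1 = f;g:
  0 f=>1 g=>0
  1 f=>3 g=>1
  result₁ = [0 1]
Path 2 = h;k:
  0 h=>3 k=>0
  1 h=>0 k=>1
  result₂ = [0 1]
Equal? equal; square commutes

Answer: COMMUTES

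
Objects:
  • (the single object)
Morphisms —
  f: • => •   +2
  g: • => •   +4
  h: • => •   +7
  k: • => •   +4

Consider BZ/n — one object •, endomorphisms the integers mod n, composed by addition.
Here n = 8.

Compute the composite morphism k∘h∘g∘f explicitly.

  0 +2≡2 +4≡6 +7≡5 +4≡1  (mod 8)
⟦path⟧: +1

Answer: +1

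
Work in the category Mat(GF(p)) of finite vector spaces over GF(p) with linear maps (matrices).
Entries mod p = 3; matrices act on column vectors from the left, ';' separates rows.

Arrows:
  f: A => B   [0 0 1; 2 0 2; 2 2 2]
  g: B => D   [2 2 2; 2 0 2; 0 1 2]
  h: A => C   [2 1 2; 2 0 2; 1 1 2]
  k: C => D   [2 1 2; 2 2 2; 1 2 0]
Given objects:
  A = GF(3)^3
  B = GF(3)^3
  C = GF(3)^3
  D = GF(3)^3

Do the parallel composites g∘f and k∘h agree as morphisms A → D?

1) trace f;g:
  e0=(1,0,0) f=>(0,2,2) g=>(2,1,0)
  e1=(0,1,0) f=>(0,0,2) g=>(1,1,1)
  e2=(0,0,1) f=>(1,2,2) g=>(1,0,0)
  result₁ = [2 1 1; 1 1 0; 0 1 0]
2) trace h;k:
  e0=(1,0,0) h=>(2,2,1) k=>(2,1,0)
  e1=(0,1,0) h=>(1,0,1) k=>(1,1,1)
  e2=(0,0,1) h=>(2,2,2) k=>(1,0,0)
  result₂ = [2 1 1; 1 1 0; 0 1 0]
Equal? equal; square commutes

Answer: COMMUTES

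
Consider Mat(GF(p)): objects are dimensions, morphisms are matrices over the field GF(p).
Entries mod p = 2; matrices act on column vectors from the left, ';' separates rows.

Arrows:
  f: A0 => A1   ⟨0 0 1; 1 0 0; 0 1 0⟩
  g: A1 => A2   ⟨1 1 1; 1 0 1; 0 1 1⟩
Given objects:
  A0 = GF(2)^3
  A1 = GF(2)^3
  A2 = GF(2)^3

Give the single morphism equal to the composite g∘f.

Answer: ⟨1 1 1; 0 1 1; 1 1 0⟩

Derivation:
  e0=[1,0,0] f=>[0,1,0] g=>[1,0,1]
  e1=[0,1,0] f=>[0,0,1] g=>[1,1,1]
  e2=[0,0,1] f=>[1,0,0] g=>[1,1,0]
⟦path⟧: ⟨1 1 1; 0 1 1; 1 1 0⟩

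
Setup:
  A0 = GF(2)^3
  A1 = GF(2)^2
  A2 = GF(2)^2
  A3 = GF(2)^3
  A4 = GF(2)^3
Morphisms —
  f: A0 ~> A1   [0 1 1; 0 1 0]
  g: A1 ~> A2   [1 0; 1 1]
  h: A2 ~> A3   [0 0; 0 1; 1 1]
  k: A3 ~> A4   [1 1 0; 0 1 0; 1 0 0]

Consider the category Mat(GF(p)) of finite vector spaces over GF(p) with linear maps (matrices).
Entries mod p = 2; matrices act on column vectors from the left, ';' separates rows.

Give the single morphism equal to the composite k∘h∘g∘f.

Answer: [0 0 1; 0 0 1; 0 0 0]

Trace:
  e0=(1,0,0) f~>(0,0) g~>(0,0) h~>(0,0,0) k~>(0,0,0)
  e1=(0,1,0) f~>(1,1) g~>(1,0) h~>(0,0,1) k~>(0,0,0)
  e2=(0,0,1) f~>(1,0) g~>(1,1) h~>(0,1,0) k~>(1,1,0)
⟦path⟧: [0 0 1; 0 0 1; 0 0 0]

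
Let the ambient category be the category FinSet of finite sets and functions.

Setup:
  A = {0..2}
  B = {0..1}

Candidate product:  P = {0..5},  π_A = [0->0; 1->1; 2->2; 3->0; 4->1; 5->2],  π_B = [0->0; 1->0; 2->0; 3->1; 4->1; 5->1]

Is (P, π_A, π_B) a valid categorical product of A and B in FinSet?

Answer: VALID PRODUCT

Derivation:
|A|·|B| = 3·2 = 6;  |P| = 6
Check the pairing map k ↦ (π_A(k), π_B(k)):
  0 -> (0,0)
  1 -> (1,0)
  2 -> (2,0)
  3 -> (0,1)
  4 -> (1,1)
  5 -> (2,1)
distinct pairs in image: 6 / 6 needed
  → bijection onto A×B; projections well-typed.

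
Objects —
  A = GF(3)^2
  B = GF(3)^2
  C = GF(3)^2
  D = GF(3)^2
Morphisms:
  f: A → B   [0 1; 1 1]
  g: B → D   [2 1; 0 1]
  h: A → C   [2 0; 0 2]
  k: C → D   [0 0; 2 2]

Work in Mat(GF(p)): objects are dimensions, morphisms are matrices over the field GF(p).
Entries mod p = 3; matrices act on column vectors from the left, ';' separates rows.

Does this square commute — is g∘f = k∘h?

Answer: DOES NOT COMMUTE

Work:
Path 1 = f;g:
  e0=⟨1,0⟩ f→⟨0,1⟩ g→⟨1,1⟩
  e1=⟨0,1⟩ f→⟨1,1⟩ g→⟨0,1⟩
  ⟦path⟧₁ = [1 0; 1 1]
Path 2 = h;k:
  e0=⟨1,0⟩ h→⟨2,0⟩ k→⟨0,1⟩
  e1=⟨0,1⟩ h→⟨0,2⟩ k→⟨0,1⟩
  ⟦path⟧₂ = [0 0; 1 1]
Equal? distinct morphisms ✗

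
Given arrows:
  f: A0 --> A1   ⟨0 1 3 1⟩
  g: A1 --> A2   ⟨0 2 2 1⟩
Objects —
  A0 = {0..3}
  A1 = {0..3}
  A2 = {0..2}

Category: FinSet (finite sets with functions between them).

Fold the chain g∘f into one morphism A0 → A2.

Answer: ⟨0 2 1 2⟩

Work:
  0 f-->0 g-->0
  1 f-->1 g-->2
  2 f-->3 g-->1
  3 f-->1 g-->2
result: ⟨0 2 1 2⟩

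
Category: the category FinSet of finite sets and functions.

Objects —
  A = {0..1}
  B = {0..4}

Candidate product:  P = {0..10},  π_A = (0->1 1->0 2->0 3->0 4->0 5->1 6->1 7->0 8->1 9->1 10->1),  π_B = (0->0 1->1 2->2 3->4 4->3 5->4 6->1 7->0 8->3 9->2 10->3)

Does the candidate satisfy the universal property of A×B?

Answer: NOT A VALID PRODUCT — |P|=11 ≠ |A|·|B|=10

Derivation:
|A|·|B| = 2·5 = 10;  |P| = 11
  → cardinalities differ; no bijection possible.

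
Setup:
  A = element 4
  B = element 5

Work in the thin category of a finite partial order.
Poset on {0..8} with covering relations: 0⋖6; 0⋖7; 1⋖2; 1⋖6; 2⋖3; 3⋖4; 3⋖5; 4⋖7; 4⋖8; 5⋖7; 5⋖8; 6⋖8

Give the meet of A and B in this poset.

Answer: A∧B = 3

Trace:
{x : x⊑A ∧ x⊑B} = {1,2,3}  (A=4, B=5)
  1 ⊑ 3
  2 ⊑ 3
  3 ⊑ 3
glb = 3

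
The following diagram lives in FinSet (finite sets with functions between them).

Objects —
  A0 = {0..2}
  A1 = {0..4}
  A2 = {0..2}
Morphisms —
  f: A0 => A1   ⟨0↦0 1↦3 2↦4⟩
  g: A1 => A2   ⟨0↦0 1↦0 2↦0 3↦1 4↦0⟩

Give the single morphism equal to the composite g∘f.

Answer: ⟨0↦0 1↦1 2↦0⟩

Trace:
  0 f=>0 g=>0
  1 f=>3 g=>1
  2 f=>4 g=>0
composite: ⟨0↦0 1↦1 2↦0⟩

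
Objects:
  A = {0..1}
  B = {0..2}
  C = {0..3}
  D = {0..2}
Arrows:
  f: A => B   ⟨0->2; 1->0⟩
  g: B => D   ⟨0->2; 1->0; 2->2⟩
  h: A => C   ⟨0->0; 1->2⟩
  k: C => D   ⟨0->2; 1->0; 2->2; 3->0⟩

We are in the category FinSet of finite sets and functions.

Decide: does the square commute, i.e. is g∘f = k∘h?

Path 1 = f;g:
  0 f=>2 g=>2
  1 f=>0 g=>2
  composite₁ = ⟨0->2; 1->2⟩
Path 2 = h;k:
  0 h=>0 k=>2
  1 h=>2 k=>2
  composite₂ = ⟨0->2; 1->2⟩
Equal? same morphism ✓

Answer: COMMUTES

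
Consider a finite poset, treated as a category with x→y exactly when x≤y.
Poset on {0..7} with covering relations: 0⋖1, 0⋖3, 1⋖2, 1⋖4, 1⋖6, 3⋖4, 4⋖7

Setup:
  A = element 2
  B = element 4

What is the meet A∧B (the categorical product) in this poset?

Common predecessors of 2,4: {0,1}
  0 ≤ 1
  1 ≤ 1
glb = 1

Answer: A∧B = 1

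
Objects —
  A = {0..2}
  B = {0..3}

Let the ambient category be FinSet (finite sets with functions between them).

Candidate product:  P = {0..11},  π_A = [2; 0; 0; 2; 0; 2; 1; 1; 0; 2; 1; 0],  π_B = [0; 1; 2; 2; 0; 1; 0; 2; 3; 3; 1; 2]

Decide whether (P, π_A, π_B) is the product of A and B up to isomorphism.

|A|·|B| = 3·4 = 12;  |P| = 12
Check the pairing map k ↦ (π_A(k), π_B(k)):
  0 ↦ (2,0)
  1 ↦ (0,1)
  2 ↦ (0,2)
  3 ↦ (2,2)
  4 ↦ (0,0)
  5 ↦ (2,1)
  6 ↦ (1,0)
  7 ↦ (1,2)
  8 ↦ (0,3)
  9 ↦ (2,3)
  10 ↦ (1,1)
  11 ↦ (0,2)  ✗ repeats pair of k=2
distinct pairs in image: 11 / 12 needed
  → (0,2) hit at k=2 and k=11

Answer: NOT A VALID PRODUCT — duplicate pair at indices 2,11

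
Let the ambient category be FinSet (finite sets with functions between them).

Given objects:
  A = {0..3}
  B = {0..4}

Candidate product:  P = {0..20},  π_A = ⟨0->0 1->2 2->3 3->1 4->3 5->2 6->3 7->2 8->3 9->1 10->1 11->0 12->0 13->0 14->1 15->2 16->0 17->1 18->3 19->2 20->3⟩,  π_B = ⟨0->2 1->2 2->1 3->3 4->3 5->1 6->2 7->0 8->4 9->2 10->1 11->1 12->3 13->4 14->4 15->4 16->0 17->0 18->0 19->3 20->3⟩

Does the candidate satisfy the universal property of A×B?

|A|·|B| = 4·5 = 20;  |P| = 21
  → cardinalities differ; no bijection possible.

Answer: NOT A VALID PRODUCT — |P|=21 ≠ |A|·|B|=20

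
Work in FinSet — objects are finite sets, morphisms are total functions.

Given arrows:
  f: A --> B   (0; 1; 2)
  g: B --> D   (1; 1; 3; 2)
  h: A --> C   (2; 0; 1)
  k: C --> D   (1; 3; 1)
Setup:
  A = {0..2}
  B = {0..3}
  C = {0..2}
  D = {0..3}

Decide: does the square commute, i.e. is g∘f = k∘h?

1) trace f;g:
  0 f-->0 g-->1
  1 f-->1 g-->1
  2 f-->2 g-->3
  result₁ = (1; 1; 3)
2) trace h;k:
  0 h-->2 k-->1
  1 h-->0 k-->1
  2 h-->1 k-->3
  result₂ = (1; 1; 3)
Equal? same morphism ✓

Answer: COMMUTES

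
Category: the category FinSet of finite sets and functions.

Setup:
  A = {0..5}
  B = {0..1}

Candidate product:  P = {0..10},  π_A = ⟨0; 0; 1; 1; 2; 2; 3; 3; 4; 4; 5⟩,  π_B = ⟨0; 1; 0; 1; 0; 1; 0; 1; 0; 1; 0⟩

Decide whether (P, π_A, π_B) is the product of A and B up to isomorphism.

|A|·|B| = 6·2 = 12;  |P| = 11
  → cardinalities differ; no bijection possible.

Answer: NOT A VALID PRODUCT — |P|=11 ≠ |A|·|B|=12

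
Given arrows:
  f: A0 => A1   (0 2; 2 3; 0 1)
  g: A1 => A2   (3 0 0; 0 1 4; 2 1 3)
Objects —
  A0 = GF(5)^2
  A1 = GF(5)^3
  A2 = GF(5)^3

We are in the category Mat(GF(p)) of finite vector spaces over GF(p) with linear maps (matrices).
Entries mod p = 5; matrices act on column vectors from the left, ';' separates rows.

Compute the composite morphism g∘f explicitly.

Answer: (0 1; 2 2; 2 0)

Work:
  e0=[1,0] f=>[0,2,0] g=>[0,2,2]
  e1=[0,1] f=>[2,3,1] g=>[1,2,0]
⟦path⟧: (0 1; 2 2; 2 0)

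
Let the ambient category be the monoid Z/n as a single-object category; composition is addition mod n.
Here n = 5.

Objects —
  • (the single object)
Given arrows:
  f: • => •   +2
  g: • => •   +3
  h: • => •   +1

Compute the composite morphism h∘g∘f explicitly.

  0 +2≡2 +3≡0 +1≡1  (mod 5)
composite: +1

Answer: +1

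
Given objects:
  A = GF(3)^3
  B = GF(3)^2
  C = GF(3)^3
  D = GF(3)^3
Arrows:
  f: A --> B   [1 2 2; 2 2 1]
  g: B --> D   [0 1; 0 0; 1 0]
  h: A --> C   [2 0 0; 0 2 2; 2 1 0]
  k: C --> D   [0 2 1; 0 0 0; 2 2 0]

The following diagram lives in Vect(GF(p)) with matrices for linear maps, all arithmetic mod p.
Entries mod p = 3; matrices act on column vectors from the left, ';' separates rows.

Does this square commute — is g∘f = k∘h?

Answer: DOES NOT COMMUTE

Derivation:
Path 1 = f;g:
  e0=[1,0,0] f-->[1,2] g-->[2,0,1]
  e1=[0,1,0] f-->[2,2] g-->[2,0,2]
  e2=[0,0,1] f-->[2,1] g-->[1,0,2]
  composite₁ = [2 2 1; 0 0 0; 1 2 2]
Path 2 = h;k:
  e0=[1,0,0] h-->[2,0,2] k-->[2,0,1]
  e1=[0,1,0] h-->[0,2,1] k-->[2,0,1]
  e2=[0,0,1] h-->[0,2,0] k-->[1,0,1]
  composite₂ = [2 2 1; 0 0 0; 1 1 1]
Equal? differ; not commutative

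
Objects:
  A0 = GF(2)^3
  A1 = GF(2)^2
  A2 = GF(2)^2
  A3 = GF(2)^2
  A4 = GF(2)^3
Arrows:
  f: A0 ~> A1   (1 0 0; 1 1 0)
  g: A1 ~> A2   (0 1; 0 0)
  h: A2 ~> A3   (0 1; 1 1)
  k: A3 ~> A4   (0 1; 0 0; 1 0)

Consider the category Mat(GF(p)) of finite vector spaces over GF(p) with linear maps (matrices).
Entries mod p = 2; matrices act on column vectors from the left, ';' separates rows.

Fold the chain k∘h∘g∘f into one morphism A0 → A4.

Answer: (1 1 0; 0 0 0; 0 0 0)

Work:
  e0=[1,0,0] f~>[1,1] g~>[1,0] h~>[0,1] k~>[1,0,0]
  e1=[0,1,0] f~>[0,1] g~>[1,0] h~>[0,1] k~>[1,0,0]
  e2=[0,0,1] f~>[0,0] g~>[0,0] h~>[0,0] k~>[0,0,0]
⟦path⟧: (1 1 0; 0 0 0; 0 0 0)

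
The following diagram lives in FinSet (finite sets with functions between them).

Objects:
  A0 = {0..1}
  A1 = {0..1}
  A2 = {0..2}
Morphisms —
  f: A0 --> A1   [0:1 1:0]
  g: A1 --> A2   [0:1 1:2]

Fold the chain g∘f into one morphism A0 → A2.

  0 f-->1 g-->2
  1 f-->0 g-->1
⟦path⟧: [0:2 1:1]

Answer: [0:2 1:1]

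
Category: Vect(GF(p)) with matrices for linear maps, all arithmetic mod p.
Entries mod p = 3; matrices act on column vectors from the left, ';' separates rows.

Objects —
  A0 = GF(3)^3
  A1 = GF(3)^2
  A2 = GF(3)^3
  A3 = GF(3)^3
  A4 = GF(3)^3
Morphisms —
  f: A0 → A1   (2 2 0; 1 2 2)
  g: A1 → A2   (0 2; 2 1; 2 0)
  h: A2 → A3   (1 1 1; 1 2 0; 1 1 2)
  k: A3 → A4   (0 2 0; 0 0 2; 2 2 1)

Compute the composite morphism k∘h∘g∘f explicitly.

  e0=[1,0,0] f→[2,1] g→[2,2,1] h→[2,0,0] k→[0,0,1]
  e1=[0,1,0] f→[2,2] g→[1,0,1] h→[2,1,0] k→[2,0,0]
  e2=[0,0,1] f→[0,2] g→[1,2,0] h→[0,2,0] k→[1,0,1]
composite: (0 2 1; 0 0 0; 1 0 1)

Answer: (0 2 1; 0 0 0; 1 0 1)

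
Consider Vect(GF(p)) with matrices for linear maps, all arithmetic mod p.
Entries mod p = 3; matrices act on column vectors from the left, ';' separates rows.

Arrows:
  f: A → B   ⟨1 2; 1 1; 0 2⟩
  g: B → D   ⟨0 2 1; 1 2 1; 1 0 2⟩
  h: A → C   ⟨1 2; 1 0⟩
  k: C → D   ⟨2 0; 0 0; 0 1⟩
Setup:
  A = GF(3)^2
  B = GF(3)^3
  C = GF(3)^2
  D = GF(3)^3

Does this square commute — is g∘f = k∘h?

Answer: COMMUTES

Derivation:
1) trace f;g:
  e0=[1,0] f→[1,1,0] g→[2,0,1]
  e1=[0,1] f→[2,1,2] g→[1,0,0]
  result₁ = ⟨2 1; 0 0; 1 0⟩
2) trace h;k:
  e0=[1,0] h→[1,1] k→[2,0,1]
  e1=[0,1] h→[2,0] k→[1,0,0]
  result₂ = ⟨2 1; 0 0; 1 0⟩
Equal? equal; square commutes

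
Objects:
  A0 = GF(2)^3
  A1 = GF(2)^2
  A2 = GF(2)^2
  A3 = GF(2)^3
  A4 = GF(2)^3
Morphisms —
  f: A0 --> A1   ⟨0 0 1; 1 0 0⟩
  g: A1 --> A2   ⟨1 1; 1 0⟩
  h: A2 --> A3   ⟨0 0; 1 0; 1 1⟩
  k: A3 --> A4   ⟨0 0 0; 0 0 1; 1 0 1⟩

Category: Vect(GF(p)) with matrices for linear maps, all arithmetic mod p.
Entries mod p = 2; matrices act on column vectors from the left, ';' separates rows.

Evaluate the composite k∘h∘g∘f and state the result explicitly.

Answer: ⟨0 0 0; 1 0 0; 1 0 0⟩

Work:
  e0=(1,0,0) f-->(0,1) g-->(1,0) h-->(0,1,1) k-->(0,1,1)
  e1=(0,1,0) f-->(0,0) g-->(0,0) h-->(0,0,0) k-->(0,0,0)
  e2=(0,0,1) f-->(1,0) g-->(1,1) h-->(0,1,0) k-->(0,0,0)
⟦path⟧: ⟨0 0 0; 1 0 0; 1 0 0⟩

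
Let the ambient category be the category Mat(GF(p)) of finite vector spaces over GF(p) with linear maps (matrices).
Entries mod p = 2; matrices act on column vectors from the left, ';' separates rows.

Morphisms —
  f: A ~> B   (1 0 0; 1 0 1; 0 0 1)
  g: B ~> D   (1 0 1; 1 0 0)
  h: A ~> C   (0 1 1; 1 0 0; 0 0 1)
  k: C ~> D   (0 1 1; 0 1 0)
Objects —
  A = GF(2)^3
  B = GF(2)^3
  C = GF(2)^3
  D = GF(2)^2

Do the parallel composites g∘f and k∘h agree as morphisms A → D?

Path 1 = f;g:
  e0=(1,0,0) f~>(1,1,0) g~>(1,1)
  e1=(0,1,0) f~>(0,0,0) g~>(0,0)
  e2=(0,0,1) f~>(0,1,1) g~>(1,0)
  result₁ = (1 0 1; 1 0 0)
Path 2 = h;k:
  e0=(1,0,0) h~>(0,1,0) k~>(1,1)
  e1=(0,1,0) h~>(1,0,0) k~>(0,0)
  e2=(0,0,1) h~>(1,0,1) k~>(1,0)
  result₂ = (1 0 1; 1 0 0)
Equal? YES — commutes

Answer: COMMUTES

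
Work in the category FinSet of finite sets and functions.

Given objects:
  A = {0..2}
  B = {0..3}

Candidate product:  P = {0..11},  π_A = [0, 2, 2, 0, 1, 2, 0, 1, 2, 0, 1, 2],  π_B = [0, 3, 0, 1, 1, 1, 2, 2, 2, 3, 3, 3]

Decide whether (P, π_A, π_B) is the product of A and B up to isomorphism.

|A|·|B| = 3·4 = 12;  |P| = 12
Check the pairing map k ↦ (π_A(k), π_B(k)):
  0 -> (0,0)
  1 -> (2,3)
  2 -> (2,0)
  3 -> (0,1)
  4 -> (1,1)
  5 -> (2,1)
  6 -> (0,2)
  7 -> (1,2)
  8 -> (2,2)
  9 -> (0,3)
  10 -> (1,3)
  11 -> (2,3)  ✗ repeats pair of k=1
distinct pairs in image: 11 / 12 needed
  → (2,3) hit at k=1 and k=11

Answer: NOT A VALID PRODUCT — duplicate pair at indices 11,1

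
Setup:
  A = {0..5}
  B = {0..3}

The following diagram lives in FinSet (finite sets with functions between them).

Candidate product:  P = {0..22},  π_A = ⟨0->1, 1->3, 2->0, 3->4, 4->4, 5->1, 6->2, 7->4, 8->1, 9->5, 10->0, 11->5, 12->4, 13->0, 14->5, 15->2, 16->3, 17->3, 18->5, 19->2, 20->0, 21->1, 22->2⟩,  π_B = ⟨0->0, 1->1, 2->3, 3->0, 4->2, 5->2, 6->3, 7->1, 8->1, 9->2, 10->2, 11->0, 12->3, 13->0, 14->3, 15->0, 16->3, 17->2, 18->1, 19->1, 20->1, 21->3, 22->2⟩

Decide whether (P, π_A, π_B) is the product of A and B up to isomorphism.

|A|·|B| = 6·4 = 24;  |P| = 23
  → cardinalities differ; no bijection possible.

Answer: NOT A VALID PRODUCT — |P|=23 ≠ |A|·|B|=24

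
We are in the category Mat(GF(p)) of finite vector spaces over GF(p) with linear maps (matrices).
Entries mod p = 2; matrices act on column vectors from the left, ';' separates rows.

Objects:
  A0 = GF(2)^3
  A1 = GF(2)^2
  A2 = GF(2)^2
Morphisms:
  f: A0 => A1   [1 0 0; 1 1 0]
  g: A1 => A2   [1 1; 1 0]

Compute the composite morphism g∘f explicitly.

Answer: [0 1 0; 1 0 0]

Derivation:
  e0=(1,0,0) f=>(1,1) g=>(0,1)
  e1=(0,1,0) f=>(0,1) g=>(1,0)
  e2=(0,0,1) f=>(0,0) g=>(0,0)
⟦path⟧: [0 1 0; 1 0 0]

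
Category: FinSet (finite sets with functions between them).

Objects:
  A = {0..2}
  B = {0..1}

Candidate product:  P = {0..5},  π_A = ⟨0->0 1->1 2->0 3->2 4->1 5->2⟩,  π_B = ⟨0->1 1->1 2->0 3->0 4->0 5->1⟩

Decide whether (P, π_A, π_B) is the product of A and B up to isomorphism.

Answer: VALID PRODUCT

Derivation:
|A|·|B| = 3·2 = 6;  |P| = 6
Check the pairing map k ↦ (π_A(k), π_B(k)):
  0 -> (0,1)
  1 -> (1,1)
  2 -> (0,0)
  3 -> (2,0)
  4 -> (1,0)
  5 -> (2,1)
distinct pairs in image: 6 / 6 needed
  → bijection onto A×B; projections well-typed.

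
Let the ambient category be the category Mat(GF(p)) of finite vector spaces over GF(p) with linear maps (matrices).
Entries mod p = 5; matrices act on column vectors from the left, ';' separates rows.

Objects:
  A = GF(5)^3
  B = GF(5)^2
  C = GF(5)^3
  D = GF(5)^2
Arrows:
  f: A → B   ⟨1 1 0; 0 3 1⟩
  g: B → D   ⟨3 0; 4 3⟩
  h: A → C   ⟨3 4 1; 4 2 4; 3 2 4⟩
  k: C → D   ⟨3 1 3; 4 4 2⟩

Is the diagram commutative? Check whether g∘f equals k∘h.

Along f;g (path 1):
  e0=(1,0,0) f→(1,0) g→(3,4)
  e1=(0,1,0) f→(1,3) g→(3,3)
  e2=(0,0,1) f→(0,1) g→(0,3)
  result₁ = ⟨3 3 0; 4 3 3⟩
Along h;k (path 2):
  e0=(1,0,0) h→(3,4,3) k→(2,4)
  e1=(0,1,0) h→(4,2,2) k→(0,3)
  e2=(0,0,1) h→(1,4,4) k→(4,3)
  result₂ = ⟨2 0 4; 4 3 3⟩
Equal? differ; not commutative

Answer: DOES NOT COMMUTE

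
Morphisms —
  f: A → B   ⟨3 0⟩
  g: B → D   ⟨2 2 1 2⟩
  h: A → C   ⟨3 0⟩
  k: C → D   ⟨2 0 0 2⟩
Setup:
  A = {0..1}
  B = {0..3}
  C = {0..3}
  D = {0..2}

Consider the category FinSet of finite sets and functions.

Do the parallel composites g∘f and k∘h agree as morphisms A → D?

Answer: COMMUTES

Work:
Path 1 = f;g:
  0 f→3 g→2
  1 f→0 g→2
  ⟦path⟧₁ = ⟨2 2⟩
Path 2 = h;k:
  0 h→3 k→2
  1 h→0 k→2
  ⟦path⟧₂ = ⟨2 2⟩
Equal? equal; square commutes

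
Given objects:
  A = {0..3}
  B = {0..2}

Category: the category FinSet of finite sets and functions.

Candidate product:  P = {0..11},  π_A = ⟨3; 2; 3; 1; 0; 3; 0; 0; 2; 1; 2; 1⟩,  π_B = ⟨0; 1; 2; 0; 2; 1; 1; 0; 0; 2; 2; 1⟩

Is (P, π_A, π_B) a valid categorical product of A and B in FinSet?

Answer: VALID PRODUCT

Derivation:
|A|·|B| = 4·3 = 12;  |P| = 12
Check the pairing map k ↦ (π_A(k), π_B(k)):
  0 : (3,0)
  1 : (2,1)
  2 : (3,2)
  3 : (1,0)
  4 : (0,2)
  5 : (3,1)
  6 : (0,1)
  7 : (0,0)
  8 : (2,0)
  9 : (1,2)
  10 : (2,2)
  11 : (1,1)
distinct pairs in image: 12 / 12 needed
  → bijection onto A×B; projections well-typed.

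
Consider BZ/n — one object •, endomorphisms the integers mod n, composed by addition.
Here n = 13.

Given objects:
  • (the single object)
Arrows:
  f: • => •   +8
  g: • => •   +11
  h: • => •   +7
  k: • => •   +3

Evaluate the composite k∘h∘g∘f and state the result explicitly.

Answer: +3

Work:
  0 +8≡8 +11≡6 +7≡0 +3≡3  (mod 13)
⟦path⟧: +3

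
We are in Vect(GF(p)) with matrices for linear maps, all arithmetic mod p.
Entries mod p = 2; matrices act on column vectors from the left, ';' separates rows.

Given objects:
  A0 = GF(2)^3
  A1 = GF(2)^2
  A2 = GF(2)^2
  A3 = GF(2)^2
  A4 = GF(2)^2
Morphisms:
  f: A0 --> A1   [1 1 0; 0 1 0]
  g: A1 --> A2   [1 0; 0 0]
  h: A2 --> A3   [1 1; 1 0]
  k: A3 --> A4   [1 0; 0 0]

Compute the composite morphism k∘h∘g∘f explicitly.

  e0=[1,0,0] f-->[1,0] g-->[1,0] h-->[1,1] k-->[1,0]
  e1=[0,1,0] f-->[1,1] g-->[1,0] h-->[1,1] k-->[1,0]
  e2=[0,0,1] f-->[0,0] g-->[0,0] h-->[0,0] k-->[0,0]
⟦path⟧: [1 1 0; 0 0 0]

Answer: [1 1 0; 0 0 0]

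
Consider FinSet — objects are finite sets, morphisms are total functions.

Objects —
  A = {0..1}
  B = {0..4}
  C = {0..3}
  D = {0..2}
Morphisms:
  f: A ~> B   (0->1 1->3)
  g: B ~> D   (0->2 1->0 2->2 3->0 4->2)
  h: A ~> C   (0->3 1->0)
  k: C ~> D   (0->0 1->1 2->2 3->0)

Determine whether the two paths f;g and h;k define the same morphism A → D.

1) trace f;g:
  0 f~>1 g~>0
  1 f~>3 g~>0
  result₁ = (0->0 1->0)
2) trace h;k:
  0 h~>3 k~>0
  1 h~>0 k~>0
  result₂ = (0->0 1->0)
Equal? same morphism ✓

Answer: COMMUTES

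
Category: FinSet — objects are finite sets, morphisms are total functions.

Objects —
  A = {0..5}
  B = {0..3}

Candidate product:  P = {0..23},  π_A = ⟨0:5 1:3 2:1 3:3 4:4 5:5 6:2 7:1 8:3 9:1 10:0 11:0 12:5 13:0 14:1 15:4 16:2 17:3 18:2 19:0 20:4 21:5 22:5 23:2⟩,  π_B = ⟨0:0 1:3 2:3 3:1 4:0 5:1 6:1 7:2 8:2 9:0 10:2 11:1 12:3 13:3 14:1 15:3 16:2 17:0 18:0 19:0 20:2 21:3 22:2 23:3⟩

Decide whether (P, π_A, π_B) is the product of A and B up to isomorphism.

Answer: NOT A VALID PRODUCT — duplicate pair at indices 21,12

Trace:
|A|·|B| = 6·4 = 24;  |P| = 24
Check the pairing map k ↦ (π_A(k), π_B(k)):
  0 : (5,0)
  1 : (3,3)
  2 : (1,3)
  3 : (3,1)
  4 : (4,0)
  5 : (5,1)
  6 : (2,1)
  7 : (1,2)
  8 : (3,2)
  9 : (1,0)
  10 : (0,2)
  11 : (0,1)
  12 : (5,3)
  13 : (0,3)
  14 : (1,1)
  15 : (4,3)
  16 : (2,2)
  17 : (3,0)
  18 : (2,0)
  19 : (0,0)
  20 : (4,2)
  21 : (5,3)  ✗ repeats pair of k=12
  22 : (5,2)
  23 : (2,3)
distinct pairs in image: 23 / 24 needed
  → (5,3) hit at k=12 and k=21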